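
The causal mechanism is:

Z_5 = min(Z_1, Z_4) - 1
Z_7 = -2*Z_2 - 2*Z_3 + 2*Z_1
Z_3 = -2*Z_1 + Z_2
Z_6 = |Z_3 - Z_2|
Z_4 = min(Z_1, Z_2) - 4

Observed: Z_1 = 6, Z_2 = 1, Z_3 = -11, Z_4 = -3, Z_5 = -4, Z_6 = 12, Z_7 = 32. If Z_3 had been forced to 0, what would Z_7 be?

The intervention breaks the incoming arrows to Z_3: Z_3 = -2*Z_1 + Z_2 no longer applies, and Z_3 = 0.
Z_7 = -2*Z_2 - 2*Z_3 + 2*Z_1  [with Z_2=1, Z_3=0, Z_1=6]  = 10

10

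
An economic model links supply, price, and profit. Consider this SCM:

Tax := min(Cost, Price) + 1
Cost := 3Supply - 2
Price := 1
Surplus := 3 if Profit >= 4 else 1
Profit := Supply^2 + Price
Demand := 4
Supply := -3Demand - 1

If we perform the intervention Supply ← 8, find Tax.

2

do(Supply=8) replaces the equation Supply := -3Demand - 1 with the constant Supply = 8.
Cost = 3Supply - 2  [with Supply=8]  = 22
Tax = min(Cost, Price) + 1  [with Cost=22, Price=1]  = 2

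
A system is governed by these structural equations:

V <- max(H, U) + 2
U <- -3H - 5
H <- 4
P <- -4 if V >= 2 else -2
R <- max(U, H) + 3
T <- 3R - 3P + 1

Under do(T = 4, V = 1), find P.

-2

Setting T = 4, V = 1 by intervention discards those variables' equations.
P = -4 if V >= 2 else -2  [with V=1]  = -2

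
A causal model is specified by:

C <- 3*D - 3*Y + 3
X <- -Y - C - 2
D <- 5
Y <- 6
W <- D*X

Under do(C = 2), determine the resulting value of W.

do(C=2) replaces the equation C <- 3*D - 3*Y + 3 with the constant C = 2.
X = -Y - C - 2  [with Y=6, C=2]  = -10
W = D*X  [with D=5, X=-10]  = -50

-50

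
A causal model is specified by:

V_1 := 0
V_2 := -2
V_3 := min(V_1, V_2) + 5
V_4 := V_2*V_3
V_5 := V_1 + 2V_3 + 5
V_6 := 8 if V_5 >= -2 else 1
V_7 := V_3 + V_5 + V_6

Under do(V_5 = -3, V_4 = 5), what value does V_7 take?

Setting V_5 = -3, V_4 = 5 by intervention discards those variables' equations.
V_3 = min(V_1, V_2) + 5  [with V_1=0, V_2=-2]  = 3
V_6 = 8 if V_5 >= -2 else 1  [with V_5=-3]  = 1
V_7 = V_3 + V_5 + V_6  [with V_3=3, V_5=-3, V_6=1]  = 1

1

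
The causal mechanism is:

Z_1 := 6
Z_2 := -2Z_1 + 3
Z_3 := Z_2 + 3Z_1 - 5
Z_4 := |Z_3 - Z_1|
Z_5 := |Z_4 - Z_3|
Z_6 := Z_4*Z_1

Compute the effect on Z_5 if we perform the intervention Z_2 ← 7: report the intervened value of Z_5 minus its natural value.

do(Z_2=7) replaces the equation Z_2 := -2Z_1 + 3 with the constant Z_2 = 7.
Z_3 = Z_2 + 3Z_1 - 5  [with Z_2=7, Z_1=6]  = 20
Z_4 = |Z_3 - Z_1|  [with Z_3=20, Z_1=6]  = 14
Z_5 = |Z_4 - Z_3|  [with Z_4=14, Z_3=20]  = 6
Without intervention: Z_2 = -2Z_1 + 3  [with Z_1=6]  = -9; Z_3 = Z_2 + 3Z_1 - 5  [with Z_2=-9, Z_1=6]  = 4; Z_4 = |Z_3 - Z_1|  [with Z_3=4, Z_1=6]  = 2; Z_5 = |Z_4 - Z_3|  [with Z_4=2, Z_3=4]  = 2.
Change = 6 − 2 = 4.

4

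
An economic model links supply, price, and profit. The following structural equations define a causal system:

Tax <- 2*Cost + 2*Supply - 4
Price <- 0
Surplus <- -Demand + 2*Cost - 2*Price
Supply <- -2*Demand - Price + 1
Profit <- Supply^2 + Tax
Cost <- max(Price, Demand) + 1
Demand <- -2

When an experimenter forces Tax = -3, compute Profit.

22

The intervention breaks the incoming arrows to Tax: Tax <- 2*Cost + 2*Supply - 4 no longer applies, and Tax = -3.
Supply = -2*Demand - Price + 1  [with Demand=-2, Price=0]  = 5
Profit = Supply^2 + Tax  [with Supply=5, Tax=-3]  = 22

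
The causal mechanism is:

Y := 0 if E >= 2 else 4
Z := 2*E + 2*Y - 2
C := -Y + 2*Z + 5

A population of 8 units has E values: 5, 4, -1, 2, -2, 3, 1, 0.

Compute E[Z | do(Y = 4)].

9

Under do(Y=4), Y's equation is replaced by Y=4 for every unit. Per-unit Z: 16, 14, 4, 10, 2, 12, 8, 6. Mean = 9.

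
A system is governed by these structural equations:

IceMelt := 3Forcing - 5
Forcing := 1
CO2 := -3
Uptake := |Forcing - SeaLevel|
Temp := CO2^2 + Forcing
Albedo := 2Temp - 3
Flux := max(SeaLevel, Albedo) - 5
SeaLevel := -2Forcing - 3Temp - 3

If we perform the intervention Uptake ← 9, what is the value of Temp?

Under do(Uptake=9), the mechanism Uptake := |Forcing - SeaLevel| is discarded; Uptake is fixed at 9.
No directed path runs from Uptake to Temp, so Temp keeps its natural value.
Temp = CO2^2 + Forcing  [with CO2=-3, Forcing=1]  = 10

10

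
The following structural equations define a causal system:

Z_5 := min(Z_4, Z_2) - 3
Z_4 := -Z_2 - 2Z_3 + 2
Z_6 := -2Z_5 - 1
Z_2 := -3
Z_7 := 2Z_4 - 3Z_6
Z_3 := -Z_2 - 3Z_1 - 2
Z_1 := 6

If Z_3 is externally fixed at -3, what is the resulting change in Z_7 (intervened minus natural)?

-56

The intervention breaks the incoming arrows to Z_3: Z_3 := -Z_2 - 3Z_1 - 2 no longer applies, and Z_3 = -3.
Z_4 = -Z_2 - 2Z_3 + 2  [with Z_2=-3, Z_3=-3]  = 11
Z_5 = min(Z_4, Z_2) - 3  [with Z_4=11, Z_2=-3]  = -6
Z_6 = -2Z_5 - 1  [with Z_5=-6]  = 11
Z_7 = 2Z_4 - 3Z_6  [with Z_4=11, Z_6=11]  = -11
Without intervention: Z_3 = -Z_2 - 3Z_1 - 2  [with Z_2=-3, Z_1=6]  = -17; Z_4 = -Z_2 - 2Z_3 + 2  [with Z_2=-3, Z_3=-17]  = 39; Z_5 = min(Z_4, Z_2) - 3  [with Z_4=39, Z_2=-3]  = -6; Z_6 = -2Z_5 - 1  [with Z_5=-6]  = 11; Z_7 = 2Z_4 - 3Z_6  [with Z_4=39, Z_6=11]  = 45.
Change = -11 − 45 = -56.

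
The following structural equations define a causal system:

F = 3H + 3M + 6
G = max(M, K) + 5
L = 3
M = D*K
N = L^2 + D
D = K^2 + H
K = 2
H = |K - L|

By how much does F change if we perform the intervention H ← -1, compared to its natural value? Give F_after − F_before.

-18

The intervention breaks the incoming arrows to H: H = |K - L| no longer applies, and H = -1.
D = K^2 + H  [with K=2, H=-1]  = 3
M = D*K  [with D=3, K=2]  = 6
F = 3H + 3M + 6  [with H=-1, M=6]  = 21
Without intervention: H = |K - L|  [with K=2, L=3]  = 1; D = K^2 + H  [with K=2, H=1]  = 5; M = D*K  [with D=5, K=2]  = 10; F = 3H + 3M + 6  [with H=1, M=10]  = 39.
Change = 21 − 39 = -18.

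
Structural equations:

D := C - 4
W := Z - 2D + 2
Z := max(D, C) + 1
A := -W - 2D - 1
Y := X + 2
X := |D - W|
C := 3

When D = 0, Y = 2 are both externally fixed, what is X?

6

Setting D = 0, Y = 2 by intervention discards those variables' equations.
Z = max(D, C) + 1  [with D=0, C=3]  = 4
W = Z - 2D + 2  [with Z=4, D=0]  = 6
X = |D - W|  [with D=0, W=6]  = 6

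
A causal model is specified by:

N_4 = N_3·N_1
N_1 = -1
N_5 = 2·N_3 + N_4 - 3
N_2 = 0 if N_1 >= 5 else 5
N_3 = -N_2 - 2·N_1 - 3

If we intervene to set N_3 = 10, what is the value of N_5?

do(N_3=10) replaces the equation N_3 = -N_2 - 2·N_1 - 3 with the constant N_3 = 10.
N_4 = N_3·N_1  [with N_3=10, N_1=-1]  = -10
N_5 = 2·N_3 + N_4 - 3  [with N_3=10, N_4=-10]  = 7

7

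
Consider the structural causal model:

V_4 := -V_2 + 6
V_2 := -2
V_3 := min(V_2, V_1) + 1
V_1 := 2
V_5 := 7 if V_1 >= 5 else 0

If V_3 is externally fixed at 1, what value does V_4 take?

The intervention breaks the incoming arrows to V_3: V_3 := min(V_2, V_1) + 1 no longer applies, and V_3 = 1.
V_4 is not downstream of the intervention, so its value is determined by the original equations.
V_4 = -V_2 + 6  [with V_2=-2]  = 8

8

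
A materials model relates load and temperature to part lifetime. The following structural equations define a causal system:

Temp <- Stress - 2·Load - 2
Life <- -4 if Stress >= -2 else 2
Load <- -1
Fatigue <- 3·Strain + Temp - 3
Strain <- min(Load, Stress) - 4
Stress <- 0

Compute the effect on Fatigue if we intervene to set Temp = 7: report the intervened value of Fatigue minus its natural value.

7

Intervening sets Temp = 7 and removes its equation (Temp <- Stress - 2·Load - 2).
Strain = min(Load, Stress) - 4  [with Load=-1, Stress=0]  = -5
Fatigue = 3·Strain + Temp - 3  [with Strain=-5, Temp=7]  = -11
Without intervention: Strain = min(Load, Stress) - 4  [with Load=-1, Stress=0]  = -5; Temp = Stress - 2·Load - 2  [with Stress=0, Load=-1]  = 0; Fatigue = 3·Strain + Temp - 3  [with Strain=-5, Temp=0]  = -18.
Change = -11 − (-18) = 7.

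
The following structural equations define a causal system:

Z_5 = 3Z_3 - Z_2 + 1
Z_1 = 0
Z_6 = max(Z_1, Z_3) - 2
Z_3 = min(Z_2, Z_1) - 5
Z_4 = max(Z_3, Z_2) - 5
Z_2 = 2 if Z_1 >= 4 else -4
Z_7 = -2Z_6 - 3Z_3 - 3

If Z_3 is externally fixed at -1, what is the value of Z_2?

-4

Under do(Z_3=-1), the mechanism Z_3 = min(Z_2, Z_1) - 5 is discarded; Z_3 is fixed at -1.
Since Z_2 is not a descendant of the intervened variable, it is unaffected.
Z_2 = 2 if Z_1 >= 4 else -4  [with Z_1=0]  = -4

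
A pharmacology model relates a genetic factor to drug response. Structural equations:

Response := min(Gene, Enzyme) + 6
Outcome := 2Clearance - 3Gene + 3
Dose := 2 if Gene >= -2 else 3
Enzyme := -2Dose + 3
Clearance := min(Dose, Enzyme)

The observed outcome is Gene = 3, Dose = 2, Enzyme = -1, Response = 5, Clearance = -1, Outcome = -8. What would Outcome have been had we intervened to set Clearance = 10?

14

The intervention breaks the incoming arrows to Clearance: Clearance := min(Dose, Enzyme) no longer applies, and Clearance = 10.
Outcome = 2Clearance - 3Gene + 3  [with Clearance=10, Gene=3]  = 14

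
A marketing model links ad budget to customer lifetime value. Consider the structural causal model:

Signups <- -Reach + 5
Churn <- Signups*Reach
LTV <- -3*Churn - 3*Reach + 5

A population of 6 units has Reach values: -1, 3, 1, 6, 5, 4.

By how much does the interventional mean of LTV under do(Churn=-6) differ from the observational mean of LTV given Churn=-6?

-1.5

The intervention sets Churn=-6 in all 6 units regardless of Reach. Recomputing LTV per unit gives 26, 14, 20, 5, 8, 11; average 14.
Conditioning on Churn=-6 selects the 2 unit(s) with Reach ∈ {-1, 6}. Their LTV values: 26, 5. Mean = 15.5.
Difference = 14 − 15.5 = -1.5.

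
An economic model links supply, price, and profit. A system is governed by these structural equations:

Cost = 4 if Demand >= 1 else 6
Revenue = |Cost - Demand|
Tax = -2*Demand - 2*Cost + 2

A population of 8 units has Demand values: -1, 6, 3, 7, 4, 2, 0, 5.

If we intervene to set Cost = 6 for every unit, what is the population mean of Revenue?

3

do(Cost=6) breaks Cost's dependence on Demand. With Cost=6 fixed, Revenue across the units is 7, 0, 3, 1, 2, 4, 6, 1, mean 3.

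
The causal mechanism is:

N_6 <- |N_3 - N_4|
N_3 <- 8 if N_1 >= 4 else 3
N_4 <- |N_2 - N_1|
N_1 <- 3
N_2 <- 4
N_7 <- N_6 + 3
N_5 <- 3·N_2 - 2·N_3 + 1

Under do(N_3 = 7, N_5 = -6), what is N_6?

6

Setting N_3 = 7, N_5 = -6 by intervention discards those variables' equations.
N_4 = |N_2 - N_1|  [with N_2=4, N_1=3]  = 1
N_6 = |N_3 - N_4|  [with N_3=7, N_4=1]  = 6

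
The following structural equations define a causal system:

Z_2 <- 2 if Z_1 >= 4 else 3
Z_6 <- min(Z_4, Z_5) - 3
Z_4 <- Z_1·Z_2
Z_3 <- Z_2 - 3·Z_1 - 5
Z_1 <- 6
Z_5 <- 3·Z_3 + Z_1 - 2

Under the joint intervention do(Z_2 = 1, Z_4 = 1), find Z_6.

-65

The joint intervention fixes Z_2 = 1, Z_4 = 1, removing each variable's own equation.
Z_3 = Z_2 - 3·Z_1 - 5  [with Z_2=1, Z_1=6]  = -22
Z_5 = 3·Z_3 + Z_1 - 2  [with Z_3=-22, Z_1=6]  = -62
Z_6 = min(Z_4, Z_5) - 3  [with Z_4=1, Z_5=-62]  = -65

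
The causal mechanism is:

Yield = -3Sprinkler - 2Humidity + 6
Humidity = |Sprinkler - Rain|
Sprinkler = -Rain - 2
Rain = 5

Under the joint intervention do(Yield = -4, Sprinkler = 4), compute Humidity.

1

Setting Yield = -4, Sprinkler = 4 by intervention discards those variables' equations.
Humidity = |Sprinkler - Rain|  [with Sprinkler=4, Rain=5]  = 1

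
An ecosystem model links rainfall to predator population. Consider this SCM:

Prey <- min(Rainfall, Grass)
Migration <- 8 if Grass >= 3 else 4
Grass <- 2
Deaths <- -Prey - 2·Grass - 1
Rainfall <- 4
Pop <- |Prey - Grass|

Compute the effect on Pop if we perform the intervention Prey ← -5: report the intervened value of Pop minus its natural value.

The intervention breaks the incoming arrows to Prey: Prey <- min(Rainfall, Grass) no longer applies, and Prey = -5.
Pop = |Prey - Grass|  [with Prey=-5, Grass=2]  = 7
Without intervention: Prey = min(Rainfall, Grass)  [with Rainfall=4, Grass=2]  = 2; Pop = |Prey - Grass|  [with Prey=2, Grass=2]  = 0.
Change = 7 − 0 = 7.

7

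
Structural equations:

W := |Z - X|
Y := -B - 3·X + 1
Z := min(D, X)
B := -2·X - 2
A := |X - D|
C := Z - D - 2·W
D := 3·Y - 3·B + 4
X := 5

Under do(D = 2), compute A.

do(D=2) replaces the equation D := 3·Y - 3·B + 4 with the constant D = 2.
A = |X - D|  [with X=5, D=2]  = 3

3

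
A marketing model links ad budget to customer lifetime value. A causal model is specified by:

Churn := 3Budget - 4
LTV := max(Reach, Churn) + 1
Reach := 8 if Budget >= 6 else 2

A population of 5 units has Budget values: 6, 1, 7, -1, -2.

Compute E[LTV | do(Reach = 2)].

The intervention sets Reach=2 in all 5 units regardless of Budget. Recomputing LTV per unit gives 15, 3, 18, 3, 3; average 8.4.

8.4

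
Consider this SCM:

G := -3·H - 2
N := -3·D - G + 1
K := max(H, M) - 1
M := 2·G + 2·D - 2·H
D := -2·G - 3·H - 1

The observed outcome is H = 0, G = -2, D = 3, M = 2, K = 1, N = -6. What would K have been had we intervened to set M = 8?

Intervening sets M = 8 and removes its equation (M := 2·G + 2·D - 2·H).
K = max(H, M) - 1  [with H=0, M=8]  = 7

7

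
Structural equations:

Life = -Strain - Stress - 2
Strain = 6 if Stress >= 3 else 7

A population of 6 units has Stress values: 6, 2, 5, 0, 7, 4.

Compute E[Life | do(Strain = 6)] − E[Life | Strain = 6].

Under do(Strain=6), Strain's equation is replaced by Strain=6 for every unit. Per-unit Life: -14, -10, -13, -8, -15, -12. Mean = -12.
Conditioning on Strain=6 selects the 4 unit(s) with Stress ∈ {6, 5, 7, 4}. Their Life values: -14, -13, -15, -12. Mean = -13.5.
Difference = -12 − (-13.5) = 1.5.

1.5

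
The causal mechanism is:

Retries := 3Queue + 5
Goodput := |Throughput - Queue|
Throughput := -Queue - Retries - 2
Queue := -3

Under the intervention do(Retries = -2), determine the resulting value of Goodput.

Under do(Retries=-2), the mechanism Retries := 3Queue + 5 is discarded; Retries is fixed at -2.
Throughput = -Queue - Retries - 2  [with Queue=-3, Retries=-2]  = 3
Goodput = |Throughput - Queue|  [with Throughput=3, Queue=-3]  = 6

6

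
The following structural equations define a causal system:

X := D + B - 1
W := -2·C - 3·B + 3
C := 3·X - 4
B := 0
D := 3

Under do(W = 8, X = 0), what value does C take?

-4

Under do(W = 8, X = 0), each intervened variable's structural equation is replaced by its fixed value.
C = 3·X - 4  [with X=0]  = -4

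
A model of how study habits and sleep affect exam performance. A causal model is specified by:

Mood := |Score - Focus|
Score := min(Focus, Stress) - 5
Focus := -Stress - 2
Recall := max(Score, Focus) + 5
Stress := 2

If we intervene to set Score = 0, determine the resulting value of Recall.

5

do(Score=0) replaces the equation Score := min(Focus, Stress) - 5 with the constant Score = 0.
Focus = -Stress - 2  [with Stress=2]  = -4
Recall = max(Score, Focus) + 5  [with Score=0, Focus=-4]  = 5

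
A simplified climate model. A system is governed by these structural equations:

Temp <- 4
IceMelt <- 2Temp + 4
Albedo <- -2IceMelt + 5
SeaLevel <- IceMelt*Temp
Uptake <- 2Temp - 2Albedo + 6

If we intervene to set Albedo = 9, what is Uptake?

-4

do(Albedo=9) replaces the equation Albedo <- -2IceMelt + 5 with the constant Albedo = 9.
Uptake = 2Temp - 2Albedo + 6  [with Temp=4, Albedo=9]  = -4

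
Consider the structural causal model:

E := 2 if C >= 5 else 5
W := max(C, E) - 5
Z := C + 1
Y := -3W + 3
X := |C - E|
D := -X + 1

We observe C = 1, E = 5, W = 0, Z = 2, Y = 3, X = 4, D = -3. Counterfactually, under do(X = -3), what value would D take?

4

Intervening sets X = -3 and removes its equation (X := |C - E|).
D = -X + 1  [with X=-3]  = 4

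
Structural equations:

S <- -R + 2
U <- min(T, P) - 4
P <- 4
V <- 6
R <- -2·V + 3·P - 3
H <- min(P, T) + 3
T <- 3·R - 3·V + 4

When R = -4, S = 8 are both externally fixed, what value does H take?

-23

Under do(R = -4, S = 8), each intervened variable's structural equation is replaced by its fixed value.
T = 3·R - 3·V + 4  [with R=-4, V=6]  = -26
H = min(P, T) + 3  [with P=4, T=-26]  = -23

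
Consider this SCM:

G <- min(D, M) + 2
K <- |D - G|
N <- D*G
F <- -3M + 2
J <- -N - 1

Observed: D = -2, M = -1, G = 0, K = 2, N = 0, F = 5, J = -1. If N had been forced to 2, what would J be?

-3

Under do(N=2), the mechanism N <- D*G is discarded; N is fixed at 2.
J = -N - 1  [with N=2]  = -3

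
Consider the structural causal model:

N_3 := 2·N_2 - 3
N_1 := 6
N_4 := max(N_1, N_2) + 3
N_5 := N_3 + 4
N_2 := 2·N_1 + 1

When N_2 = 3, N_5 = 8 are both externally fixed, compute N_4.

The joint intervention fixes N_2 = 3, N_5 = 8, removing each variable's own equation.
N_4 = max(N_1, N_2) + 3  [with N_1=6, N_2=3]  = 9

9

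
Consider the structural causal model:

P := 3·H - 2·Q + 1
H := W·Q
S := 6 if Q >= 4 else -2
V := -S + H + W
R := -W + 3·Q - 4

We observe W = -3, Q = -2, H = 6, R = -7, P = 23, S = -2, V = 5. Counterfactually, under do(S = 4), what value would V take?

Intervening sets S = 4 and removes its equation (S := 6 if Q >= 4 else -2).
H = W·Q  [with W=-3, Q=-2]  = 6
V = -S + H + W  [with S=4, H=6, W=-3]  = -1

-1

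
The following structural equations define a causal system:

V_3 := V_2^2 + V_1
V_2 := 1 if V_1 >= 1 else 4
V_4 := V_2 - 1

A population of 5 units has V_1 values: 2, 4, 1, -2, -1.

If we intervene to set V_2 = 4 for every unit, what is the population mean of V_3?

16.8

do(V_2=4) breaks V_2's dependence on V_1. With V_2=4 fixed, V_3 across the units is 18, 20, 17, 14, 15, mean 16.8.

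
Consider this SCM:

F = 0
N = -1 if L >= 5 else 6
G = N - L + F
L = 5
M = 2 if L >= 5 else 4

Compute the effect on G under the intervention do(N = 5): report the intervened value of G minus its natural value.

Intervening sets N = 5 and removes its equation (N = -1 if L >= 5 else 6).
G = N - L + F  [with N=5, L=5, F=0]  = 0
Without intervention: N = -1 if L >= 5 else 6  [with L=5]  = -1; G = N - L + F  [with N=-1, L=5, F=0]  = -6.
Change = 0 − (-6) = 6.

6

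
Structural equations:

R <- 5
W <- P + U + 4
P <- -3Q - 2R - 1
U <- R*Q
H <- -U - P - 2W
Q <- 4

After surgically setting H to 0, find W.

do(H=0) replaces the equation H <- -U - P - 2W with the constant H = 0.
Since W is not a descendant of the intervened variable, it is unaffected.
U = R*Q  [with R=5, Q=4]  = 20
P = -3Q - 2R - 1  [with Q=4, R=5]  = -23
W = P + U + 4  [with P=-23, U=20]  = 1

1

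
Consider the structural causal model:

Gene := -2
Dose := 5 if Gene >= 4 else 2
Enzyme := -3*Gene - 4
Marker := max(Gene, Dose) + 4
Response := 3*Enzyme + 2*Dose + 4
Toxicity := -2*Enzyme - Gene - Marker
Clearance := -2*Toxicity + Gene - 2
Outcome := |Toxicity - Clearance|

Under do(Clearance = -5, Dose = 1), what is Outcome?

2

The joint intervention fixes Clearance = -5, Dose = 1, removing each variable's own equation.
Enzyme = -3*Gene - 4  [with Gene=-2]  = 2
Marker = max(Gene, Dose) + 4  [with Gene=-2, Dose=1]  = 5
Toxicity = -2*Enzyme - Gene - Marker  [with Enzyme=2, Gene=-2, Marker=5]  = -7
Outcome = |Toxicity - Clearance|  [with Toxicity=-7, Clearance=-5]  = 2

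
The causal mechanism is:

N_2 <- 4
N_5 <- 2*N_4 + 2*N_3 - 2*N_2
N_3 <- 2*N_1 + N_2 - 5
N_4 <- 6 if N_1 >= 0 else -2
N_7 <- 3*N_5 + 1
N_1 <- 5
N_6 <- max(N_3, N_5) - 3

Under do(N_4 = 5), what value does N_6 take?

Under do(N_4=5), the mechanism N_4 <- 6 if N_1 >= 0 else -2 is discarded; N_4 is fixed at 5.
N_3 = 2*N_1 + N_2 - 5  [with N_1=5, N_2=4]  = 9
N_5 = 2*N_4 + 2*N_3 - 2*N_2  [with N_4=5, N_3=9, N_2=4]  = 20
N_6 = max(N_3, N_5) - 3  [with N_3=9, N_5=20]  = 17

17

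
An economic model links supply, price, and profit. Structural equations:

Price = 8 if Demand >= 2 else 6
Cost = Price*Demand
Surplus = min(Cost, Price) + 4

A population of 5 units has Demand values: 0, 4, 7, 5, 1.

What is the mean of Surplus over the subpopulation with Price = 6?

7

Conditioning on Price=6 selects the 2 unit(s) with Demand ∈ {0, 1}. Their Surplus values: 4, 10. Mean = 7.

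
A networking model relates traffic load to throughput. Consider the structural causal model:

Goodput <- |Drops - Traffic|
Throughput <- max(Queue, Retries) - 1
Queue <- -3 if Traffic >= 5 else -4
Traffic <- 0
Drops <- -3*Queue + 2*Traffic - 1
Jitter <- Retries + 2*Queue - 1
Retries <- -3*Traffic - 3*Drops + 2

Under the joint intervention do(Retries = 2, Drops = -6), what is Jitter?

The joint intervention fixes Retries = 2, Drops = -6, removing each variable's own equation.
Queue = -3 if Traffic >= 5 else -4  [with Traffic=0]  = -4
Jitter = Retries + 2*Queue - 1  [with Retries=2, Queue=-4]  = -7

-7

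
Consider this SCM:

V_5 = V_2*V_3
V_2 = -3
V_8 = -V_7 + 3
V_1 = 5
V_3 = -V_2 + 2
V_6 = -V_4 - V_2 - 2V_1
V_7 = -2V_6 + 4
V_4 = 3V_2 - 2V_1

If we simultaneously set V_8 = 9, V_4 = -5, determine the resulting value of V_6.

-2

The joint intervention fixes V_8 = 9, V_4 = -5, removing each variable's own equation.
V_6 = -V_4 - V_2 - 2V_1  [with V_4=-5, V_2=-3, V_1=5]  = -2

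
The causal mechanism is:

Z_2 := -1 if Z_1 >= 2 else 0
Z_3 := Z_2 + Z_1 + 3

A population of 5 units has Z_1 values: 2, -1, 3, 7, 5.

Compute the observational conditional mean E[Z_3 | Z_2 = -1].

6.25

E[Z_3|Z_2=-1] averages over only the 4 units with Z_2=-1 (Z_1 = 2, 3, 7, 5): Z_3 = 4, 5, 9, 7, mean 6.25.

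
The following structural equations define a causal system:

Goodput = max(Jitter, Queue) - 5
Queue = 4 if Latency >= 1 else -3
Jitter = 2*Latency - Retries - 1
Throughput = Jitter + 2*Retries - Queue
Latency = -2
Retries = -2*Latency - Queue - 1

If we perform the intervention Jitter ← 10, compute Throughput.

25

Intervening sets Jitter = 10 and removes its equation (Jitter = 2*Latency - Retries - 1).
Queue = 4 if Latency >= 1 else -3  [with Latency=-2]  = -3
Retries = -2*Latency - Queue - 1  [with Latency=-2, Queue=-3]  = 6
Throughput = Jitter + 2*Retries - Queue  [with Jitter=10, Retries=6, Queue=-3]  = 25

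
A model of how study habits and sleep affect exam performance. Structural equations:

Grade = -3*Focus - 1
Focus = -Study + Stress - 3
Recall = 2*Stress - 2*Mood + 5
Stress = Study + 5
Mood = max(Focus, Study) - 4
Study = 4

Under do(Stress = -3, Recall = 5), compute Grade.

Setting Stress = -3, Recall = 5 by intervention discards those variables' equations.
Focus = -Study + Stress - 3  [with Study=4, Stress=-3]  = -10
Grade = -3*Focus - 1  [with Focus=-10]  = 29

29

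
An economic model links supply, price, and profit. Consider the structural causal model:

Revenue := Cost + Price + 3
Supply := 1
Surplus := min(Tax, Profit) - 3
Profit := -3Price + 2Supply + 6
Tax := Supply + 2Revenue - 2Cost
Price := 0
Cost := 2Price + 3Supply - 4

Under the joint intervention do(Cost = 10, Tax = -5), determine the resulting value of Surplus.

Under do(Cost = 10, Tax = -5), each intervened variable's structural equation is replaced by its fixed value.
Profit = -3Price + 2Supply + 6  [with Price=0, Supply=1]  = 8
Surplus = min(Tax, Profit) - 3  [with Tax=-5, Profit=8]  = -8

-8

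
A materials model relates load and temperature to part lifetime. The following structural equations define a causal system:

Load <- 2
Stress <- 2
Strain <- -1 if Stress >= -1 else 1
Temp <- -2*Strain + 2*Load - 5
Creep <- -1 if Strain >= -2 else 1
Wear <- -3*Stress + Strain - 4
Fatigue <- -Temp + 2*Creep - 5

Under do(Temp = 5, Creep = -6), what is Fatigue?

Under do(Temp = 5, Creep = -6), each intervened variable's structural equation is replaced by its fixed value.
Fatigue = -Temp + 2*Creep - 5  [with Temp=5, Creep=-6]  = -22

-22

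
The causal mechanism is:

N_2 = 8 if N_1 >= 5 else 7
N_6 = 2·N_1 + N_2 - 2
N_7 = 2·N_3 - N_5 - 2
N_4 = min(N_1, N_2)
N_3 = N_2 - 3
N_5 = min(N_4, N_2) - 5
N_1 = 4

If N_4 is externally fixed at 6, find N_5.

1

Intervening sets N_4 = 6 and removes its equation (N_4 = min(N_1, N_2)).
N_2 = 8 if N_1 >= 5 else 7  [with N_1=4]  = 7
N_5 = min(N_4, N_2) - 5  [with N_4=6, N_2=7]  = 1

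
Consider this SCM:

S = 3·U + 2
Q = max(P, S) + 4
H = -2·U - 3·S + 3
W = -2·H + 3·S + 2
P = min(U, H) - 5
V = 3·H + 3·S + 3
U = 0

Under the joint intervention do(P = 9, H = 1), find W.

The joint intervention fixes P = 9, H = 1, removing each variable's own equation.
S = 3·U + 2  [with U=0]  = 2
W = -2·H + 3·S + 2  [with H=1, S=2]  = 6

6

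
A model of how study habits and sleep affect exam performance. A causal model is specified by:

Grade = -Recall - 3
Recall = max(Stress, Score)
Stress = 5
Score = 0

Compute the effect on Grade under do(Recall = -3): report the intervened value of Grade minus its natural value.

8

The intervention breaks the incoming arrows to Recall: Recall = max(Stress, Score) no longer applies, and Recall = -3.
Grade = -Recall - 3  [with Recall=-3]  = 0
Without intervention: Recall = max(Stress, Score)  [with Stress=5, Score=0]  = 5; Grade = -Recall - 3  [with Recall=5]  = -8.
Change = 0 − (-8) = 8.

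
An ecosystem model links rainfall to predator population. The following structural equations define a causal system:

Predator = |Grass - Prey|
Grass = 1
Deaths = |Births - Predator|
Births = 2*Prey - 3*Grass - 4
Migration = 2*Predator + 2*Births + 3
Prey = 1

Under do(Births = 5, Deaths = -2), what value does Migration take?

The joint intervention fixes Births = 5, Deaths = -2, removing each variable's own equation.
Predator = |Grass - Prey|  [with Grass=1, Prey=1]  = 0
Migration = 2*Predator + 2*Births + 3  [with Predator=0, Births=5]  = 13

13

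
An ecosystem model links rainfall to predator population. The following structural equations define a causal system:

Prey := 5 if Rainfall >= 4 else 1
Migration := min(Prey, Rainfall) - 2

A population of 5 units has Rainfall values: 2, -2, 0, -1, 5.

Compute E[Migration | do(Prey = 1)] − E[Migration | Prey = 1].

Every unit gets Prey=1 under the intervention. Migration values become -1, -4, -2, -3, -1; E[Migration|do(Prey=1)] = -2.2.
Conditioning on Prey=1 selects the 4 unit(s) with Rainfall ∈ {2, -2, 0, -1}. Their Migration values: -1, -4, -2, -3. Mean = -2.5.
Difference = -2.2 − (-2.5) = 0.3.

0.3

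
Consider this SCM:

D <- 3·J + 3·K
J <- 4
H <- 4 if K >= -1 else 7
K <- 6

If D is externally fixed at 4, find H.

Under do(D=4), the mechanism D <- 3·J + 3·K is discarded; D is fixed at 4.
Since H is not a descendant of the intervened variable, it is unaffected.
H = 4 if K >= -1 else 7  [with K=6]  = 4

4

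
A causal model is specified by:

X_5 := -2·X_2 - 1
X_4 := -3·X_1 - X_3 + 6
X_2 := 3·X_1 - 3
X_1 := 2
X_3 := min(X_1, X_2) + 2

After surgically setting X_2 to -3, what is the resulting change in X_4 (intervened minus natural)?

5

Under do(X_2=-3), the mechanism X_2 := 3·X_1 - 3 is discarded; X_2 is fixed at -3.
X_3 = min(X_1, X_2) + 2  [with X_1=2, X_2=-3]  = -1
X_4 = -3·X_1 - X_3 + 6  [with X_1=2, X_3=-1]  = 1
Without intervention: X_2 = 3·X_1 - 3  [with X_1=2]  = 3; X_3 = min(X_1, X_2) + 2  [with X_1=2, X_2=3]  = 4; X_4 = -3·X_1 - X_3 + 6  [with X_1=2, X_3=4]  = -4.
Change = 1 − (-4) = 5.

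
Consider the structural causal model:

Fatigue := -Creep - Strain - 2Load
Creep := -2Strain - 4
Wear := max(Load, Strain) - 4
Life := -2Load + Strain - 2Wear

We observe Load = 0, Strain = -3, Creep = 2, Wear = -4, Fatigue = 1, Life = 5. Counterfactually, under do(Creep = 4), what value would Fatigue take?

do(Creep=4) replaces the equation Creep := -2Strain - 4 with the constant Creep = 4.
Fatigue = -Creep - Strain - 2Load  [with Creep=4, Strain=-3, Load=0]  = -1

-1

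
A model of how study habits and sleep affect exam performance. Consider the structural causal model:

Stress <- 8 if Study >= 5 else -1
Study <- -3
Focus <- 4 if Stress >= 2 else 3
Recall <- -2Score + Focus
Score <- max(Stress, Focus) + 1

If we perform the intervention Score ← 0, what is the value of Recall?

3

Intervening sets Score = 0 and removes its equation (Score <- max(Stress, Focus) + 1).
Stress = 8 if Study >= 5 else -1  [with Study=-3]  = -1
Focus = 4 if Stress >= 2 else 3  [with Stress=-1]  = 3
Recall = -2Score + Focus  [with Score=0, Focus=3]  = 3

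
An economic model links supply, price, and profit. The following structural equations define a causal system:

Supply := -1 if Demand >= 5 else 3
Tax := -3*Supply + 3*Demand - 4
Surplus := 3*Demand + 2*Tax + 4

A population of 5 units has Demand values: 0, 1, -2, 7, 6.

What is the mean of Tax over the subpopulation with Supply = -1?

Conditioning on Supply=-1 selects the 2 unit(s) with Demand ∈ {7, 6}. Their Tax values: 20, 17. Mean = 18.5.

18.5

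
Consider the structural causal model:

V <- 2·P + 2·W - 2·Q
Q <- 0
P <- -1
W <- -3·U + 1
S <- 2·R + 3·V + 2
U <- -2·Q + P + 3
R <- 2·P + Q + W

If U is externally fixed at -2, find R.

5

The intervention breaks the incoming arrows to U: U <- -2·Q + P + 3 no longer applies, and U = -2.
W = -3·U + 1  [with U=-2]  = 7
R = 2·P + Q + W  [with P=-1, Q=0, W=7]  = 5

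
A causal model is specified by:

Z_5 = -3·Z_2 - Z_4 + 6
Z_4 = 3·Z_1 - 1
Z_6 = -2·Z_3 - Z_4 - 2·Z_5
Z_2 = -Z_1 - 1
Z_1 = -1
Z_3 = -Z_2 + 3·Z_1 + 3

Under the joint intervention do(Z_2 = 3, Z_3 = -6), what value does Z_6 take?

14

Under do(Z_2 = 3, Z_3 = -6), each intervened variable's structural equation is replaced by its fixed value.
Z_4 = 3·Z_1 - 1  [with Z_1=-1]  = -4
Z_5 = -3·Z_2 - Z_4 + 6  [with Z_2=3, Z_4=-4]  = 1
Z_6 = -2·Z_3 - Z_4 - 2·Z_5  [with Z_3=-6, Z_4=-4, Z_5=1]  = 14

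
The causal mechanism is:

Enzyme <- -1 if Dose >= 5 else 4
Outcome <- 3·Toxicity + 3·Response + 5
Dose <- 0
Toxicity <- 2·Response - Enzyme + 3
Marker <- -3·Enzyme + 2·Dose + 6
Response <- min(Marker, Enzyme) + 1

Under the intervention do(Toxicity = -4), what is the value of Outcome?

-22

The intervention breaks the incoming arrows to Toxicity: Toxicity <- 2·Response - Enzyme + 3 no longer applies, and Toxicity = -4.
Enzyme = -1 if Dose >= 5 else 4  [with Dose=0]  = 4
Marker = -3·Enzyme + 2·Dose + 6  [with Enzyme=4, Dose=0]  = -6
Response = min(Marker, Enzyme) + 1  [with Marker=-6, Enzyme=4]  = -5
Outcome = 3·Toxicity + 3·Response + 5  [with Toxicity=-4, Response=-5]  = -22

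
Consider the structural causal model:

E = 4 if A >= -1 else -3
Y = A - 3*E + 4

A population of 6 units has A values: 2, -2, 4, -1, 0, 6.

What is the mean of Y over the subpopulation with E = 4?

-5.8

E[Y|E=4] averages over only the 5 units with E=4 (A = 2, 4, -1, 0, 6): Y = -6, -4, -9, -8, -2, mean -5.8.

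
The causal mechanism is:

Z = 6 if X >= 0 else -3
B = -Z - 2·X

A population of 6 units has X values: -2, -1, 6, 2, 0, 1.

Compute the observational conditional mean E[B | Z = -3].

Conditioning on Z=-3 selects the 2 unit(s) with X ∈ {-2, -1}. Their B values: 7, 5. Mean = 6.

6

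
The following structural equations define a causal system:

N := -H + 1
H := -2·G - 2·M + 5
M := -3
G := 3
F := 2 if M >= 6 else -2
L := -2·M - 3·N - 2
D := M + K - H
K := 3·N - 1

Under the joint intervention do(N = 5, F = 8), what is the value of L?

-11

The joint intervention fixes N = 5, F = 8, removing each variable's own equation.
L = -2·M - 3·N - 2  [with M=-3, N=5]  = -11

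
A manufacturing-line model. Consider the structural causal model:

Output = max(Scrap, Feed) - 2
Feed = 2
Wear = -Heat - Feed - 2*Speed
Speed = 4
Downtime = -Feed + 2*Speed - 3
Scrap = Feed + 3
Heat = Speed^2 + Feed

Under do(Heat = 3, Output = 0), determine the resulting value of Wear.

-13

Setting Heat = 3, Output = 0 by intervention discards those variables' equations.
Wear = -Heat - Feed - 2*Speed  [with Heat=3, Feed=2, Speed=4]  = -13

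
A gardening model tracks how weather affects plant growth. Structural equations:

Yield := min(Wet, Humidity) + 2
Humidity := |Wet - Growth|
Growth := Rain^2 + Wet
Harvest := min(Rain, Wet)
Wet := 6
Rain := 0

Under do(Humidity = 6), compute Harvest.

0

Under do(Humidity=6), the mechanism Humidity := |Wet - Growth| is discarded; Humidity is fixed at 6.
Since Harvest is not a descendant of the intervened variable, it is unaffected.
Harvest = min(Rain, Wet)  [with Rain=0, Wet=6]  = 0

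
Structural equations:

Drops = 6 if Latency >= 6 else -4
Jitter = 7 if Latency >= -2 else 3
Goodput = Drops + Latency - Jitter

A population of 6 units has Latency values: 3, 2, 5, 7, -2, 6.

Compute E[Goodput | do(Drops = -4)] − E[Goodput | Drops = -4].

1.5

do(Drops=-4) breaks Drops's dependence on Latency. With Drops=-4 fixed, Goodput across the units is -8, -9, -6, -4, -13, -5, mean -7.5.
Observing Drops=-4 restricts to units where Drops's equation naturally yields -4: Latency ∈ {3, 2, 5, -2}. In that subpopulation Goodput = -8, -9, -6, -13, mean -9.
Difference = -7.5 − (-9) = 1.5.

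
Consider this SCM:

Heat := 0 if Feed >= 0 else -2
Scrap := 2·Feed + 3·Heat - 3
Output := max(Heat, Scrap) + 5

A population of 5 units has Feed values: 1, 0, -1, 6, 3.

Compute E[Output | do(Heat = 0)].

Every unit gets Heat=0 under the intervention. Output values become 5, 5, 5, 14, 8; E[Output|do(Heat=0)] = 7.4.

7.4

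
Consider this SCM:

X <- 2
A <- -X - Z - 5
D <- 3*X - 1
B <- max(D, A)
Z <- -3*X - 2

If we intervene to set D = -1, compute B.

Intervening sets D = -1 and removes its equation (D <- 3*X - 1).
Z = -3*X - 2  [with X=2]  = -8
A = -X - Z - 5  [with X=2, Z=-8]  = 1
B = max(D, A)  [with D=-1, A=1]  = 1

1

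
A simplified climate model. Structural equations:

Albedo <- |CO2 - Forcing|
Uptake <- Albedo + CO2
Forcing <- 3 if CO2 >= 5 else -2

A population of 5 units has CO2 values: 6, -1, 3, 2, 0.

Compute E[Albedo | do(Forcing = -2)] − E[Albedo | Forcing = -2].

Every unit gets Forcing=-2 under the intervention. Albedo values become 8, 1, 5, 4, 2; E[Albedo|do(Forcing=-2)] = 4.
Conditioning on Forcing=-2 selects the 4 unit(s) with CO2 ∈ {-1, 3, 2, 0}. Their Albedo values: 1, 5, 4, 2. Mean = 3.
Difference = 4 − 3 = 1.

1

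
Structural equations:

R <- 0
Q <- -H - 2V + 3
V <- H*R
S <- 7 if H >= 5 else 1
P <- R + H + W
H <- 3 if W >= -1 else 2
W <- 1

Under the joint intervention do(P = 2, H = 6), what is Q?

Under do(P = 2, H = 6), each intervened variable's structural equation is replaced by its fixed value.
V = H*R  [with H=6, R=0]  = 0
Q = -H - 2V + 3  [with H=6, V=0]  = -3

-3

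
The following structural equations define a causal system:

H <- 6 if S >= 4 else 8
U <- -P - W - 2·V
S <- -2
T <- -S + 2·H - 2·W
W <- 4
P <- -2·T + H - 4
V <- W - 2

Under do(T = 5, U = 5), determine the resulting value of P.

Under do(T = 5, U = 5), each intervened variable's structural equation is replaced by its fixed value.
H = 6 if S >= 4 else 8  [with S=-2]  = 8
P = -2·T + H - 4  [with T=5, H=8]  = -6

-6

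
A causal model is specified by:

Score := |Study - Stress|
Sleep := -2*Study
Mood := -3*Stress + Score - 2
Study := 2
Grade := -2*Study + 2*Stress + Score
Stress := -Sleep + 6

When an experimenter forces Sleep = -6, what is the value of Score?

10

Under do(Sleep=-6), the mechanism Sleep := -2*Study is discarded; Sleep is fixed at -6.
Stress = -Sleep + 6  [with Sleep=-6]  = 12
Score = |Study - Stress|  [with Study=2, Stress=12]  = 10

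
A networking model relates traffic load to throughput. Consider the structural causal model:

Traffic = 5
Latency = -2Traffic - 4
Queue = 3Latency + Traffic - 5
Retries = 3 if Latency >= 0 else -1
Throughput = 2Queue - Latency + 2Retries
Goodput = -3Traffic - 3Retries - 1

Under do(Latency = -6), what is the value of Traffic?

5

Under do(Latency=-6), the mechanism Latency = -2Traffic - 4 is discarded; Latency is fixed at -6.
Traffic is not downstream of the intervention, so its value is determined by the original equations.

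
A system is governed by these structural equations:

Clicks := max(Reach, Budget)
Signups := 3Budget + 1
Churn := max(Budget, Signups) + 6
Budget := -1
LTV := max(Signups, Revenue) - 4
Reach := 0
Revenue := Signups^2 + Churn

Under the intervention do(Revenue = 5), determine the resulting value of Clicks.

0

do(Revenue=5) replaces the equation Revenue := Signups^2 + Churn with the constant Revenue = 5.
Clicks is not downstream of the intervention, so its value is determined by the original equations.
Clicks = max(Reach, Budget)  [with Reach=0, Budget=-1]  = 0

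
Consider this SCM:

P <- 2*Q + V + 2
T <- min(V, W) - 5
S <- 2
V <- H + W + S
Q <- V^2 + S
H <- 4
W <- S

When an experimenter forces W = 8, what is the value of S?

2

Under do(W=8), the mechanism W <- S is discarded; W is fixed at 8.
S is not downstream of the intervention, so its value is determined by the original equations.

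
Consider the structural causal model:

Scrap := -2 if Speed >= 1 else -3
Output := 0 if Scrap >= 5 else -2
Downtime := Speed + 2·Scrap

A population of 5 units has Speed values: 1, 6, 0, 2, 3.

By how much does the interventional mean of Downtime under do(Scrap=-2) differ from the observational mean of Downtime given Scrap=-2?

-0.6

Under do(Scrap=-2), Scrap's equation is replaced by Scrap=-2 for every unit. Per-unit Downtime: -3, 2, -4, -2, -1. Mean = -1.6.
E[Downtime|Scrap=-2] averages over only the 4 units with Scrap=-2 (Speed = 1, 6, 2, 3): Downtime = -3, 2, -2, -1, mean -1.
Difference = -1.6 − (-1) = -0.6.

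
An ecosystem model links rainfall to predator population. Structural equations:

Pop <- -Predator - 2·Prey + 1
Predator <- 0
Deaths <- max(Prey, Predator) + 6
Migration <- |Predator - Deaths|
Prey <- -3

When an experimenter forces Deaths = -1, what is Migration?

1

The intervention breaks the incoming arrows to Deaths: Deaths <- max(Prey, Predator) + 6 no longer applies, and Deaths = -1.
Migration = |Predator - Deaths|  [with Predator=0, Deaths=-1]  = 1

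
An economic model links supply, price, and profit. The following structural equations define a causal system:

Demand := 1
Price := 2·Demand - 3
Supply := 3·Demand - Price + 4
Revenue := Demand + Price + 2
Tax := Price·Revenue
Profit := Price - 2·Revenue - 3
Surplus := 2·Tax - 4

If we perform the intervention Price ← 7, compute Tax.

70

do(Price=7) replaces the equation Price := 2·Demand - 3 with the constant Price = 7.
Revenue = Demand + Price + 2  [with Demand=1, Price=7]  = 10
Tax = Price·Revenue  [with Price=7, Revenue=10]  = 70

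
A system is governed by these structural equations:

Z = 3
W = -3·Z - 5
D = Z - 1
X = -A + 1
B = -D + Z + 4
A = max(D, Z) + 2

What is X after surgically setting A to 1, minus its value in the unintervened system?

Intervening sets A = 1 and removes its equation (A = max(D, Z) + 2).
X = -A + 1  [with A=1]  = 0
Without intervention: D = Z - 1  [with Z=3]  = 2; A = max(D, Z) + 2  [with D=2, Z=3]  = 5; X = -A + 1  [with A=5]  = -4.
Change = 0 − (-4) = 4.

4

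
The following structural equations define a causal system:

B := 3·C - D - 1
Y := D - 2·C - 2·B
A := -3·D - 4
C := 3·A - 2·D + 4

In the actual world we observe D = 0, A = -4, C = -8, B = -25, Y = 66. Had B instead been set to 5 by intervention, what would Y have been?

6

Intervening sets B = 5 and removes its equation (B := 3·C - D - 1).
A = -3·D - 4  [with D=0]  = -4
C = 3·A - 2·D + 4  [with A=-4, D=0]  = -8
Y = D - 2·C - 2·B  [with D=0, C=-8, B=5]  = 6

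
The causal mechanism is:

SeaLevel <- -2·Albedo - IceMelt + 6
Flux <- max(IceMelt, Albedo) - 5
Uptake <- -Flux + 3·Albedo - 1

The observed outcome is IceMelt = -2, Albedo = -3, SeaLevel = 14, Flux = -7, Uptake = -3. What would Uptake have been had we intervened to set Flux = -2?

-8

Intervening sets Flux = -2 and removes its equation (Flux <- max(IceMelt, Albedo) - 5).
Uptake = -Flux + 3·Albedo - 1  [with Flux=-2, Albedo=-3]  = -8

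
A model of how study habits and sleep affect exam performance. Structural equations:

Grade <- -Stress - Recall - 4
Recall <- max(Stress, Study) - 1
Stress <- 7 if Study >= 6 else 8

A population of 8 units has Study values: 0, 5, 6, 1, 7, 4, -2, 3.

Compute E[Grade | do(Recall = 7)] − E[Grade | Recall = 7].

0.25

Under do(Recall=7), Recall's equation is replaced by Recall=7 for every unit. Per-unit Grade: -19, -19, -18, -19, -18, -19, -19, -19. Mean = -18.75.
Conditioning on Recall=7 selects the 6 unit(s) with Study ∈ {0, 5, 1, 4, -2, 3}. Their Grade values: -19, -19, -19, -19, -19, -19. Mean = -19.
Difference = -18.75 − (-19) = 0.25.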